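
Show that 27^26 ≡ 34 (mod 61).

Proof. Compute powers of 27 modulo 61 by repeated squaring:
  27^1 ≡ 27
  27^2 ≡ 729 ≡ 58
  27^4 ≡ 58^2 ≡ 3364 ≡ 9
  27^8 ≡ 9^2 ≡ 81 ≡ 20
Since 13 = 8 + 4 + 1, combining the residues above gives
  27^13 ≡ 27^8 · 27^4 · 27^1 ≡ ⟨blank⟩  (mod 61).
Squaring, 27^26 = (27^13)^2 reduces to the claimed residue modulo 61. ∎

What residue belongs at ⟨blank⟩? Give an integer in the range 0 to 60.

41

Multiply the listed residues: 20 · 9 · 27 = 180 → 4860.
Reducing modulo 61: 4860 = 79·61 + 41, so 27^13 ≡ 41.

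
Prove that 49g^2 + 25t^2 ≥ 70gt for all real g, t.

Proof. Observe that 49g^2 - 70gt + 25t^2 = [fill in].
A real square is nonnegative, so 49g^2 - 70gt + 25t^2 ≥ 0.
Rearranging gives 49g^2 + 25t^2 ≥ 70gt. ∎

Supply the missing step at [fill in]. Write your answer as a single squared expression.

(7g - 5t)^2

The leading and trailing coefficients are 7^2 and 5^2, and 70 = 2·7·5, so the trinomial is (7g - 5t)^2.
Hence 49g^2 - 70gt + 25t^2 ≥ 0.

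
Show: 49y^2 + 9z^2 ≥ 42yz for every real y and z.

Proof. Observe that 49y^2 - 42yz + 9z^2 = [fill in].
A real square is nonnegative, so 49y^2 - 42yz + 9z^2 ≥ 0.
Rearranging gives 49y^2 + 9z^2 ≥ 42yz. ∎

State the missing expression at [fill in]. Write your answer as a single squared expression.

(7y - 3z)^2

49y^2 - 42yz + 9z^2 is a perfect-square trinomial: the outer terms are (7y)^2 and (3z)^2, and the cross term is -2·7y·3z.
So 49y^2 - 42yz + 9z^2 = (7y - 3z)^2 ≥ 0.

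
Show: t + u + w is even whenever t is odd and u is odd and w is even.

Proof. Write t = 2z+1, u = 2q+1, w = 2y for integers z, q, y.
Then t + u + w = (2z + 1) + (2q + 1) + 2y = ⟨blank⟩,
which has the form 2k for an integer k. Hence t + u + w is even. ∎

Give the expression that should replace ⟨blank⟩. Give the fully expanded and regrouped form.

(2z + 1) + (2q + 1) + 2y = 2q + 2y + 2z + 2
= 2(q + y + z + 1).
Since q + y + z + 1 is an integer, the sum is of the form 2k for an integer k.

2(q + y + z + 1)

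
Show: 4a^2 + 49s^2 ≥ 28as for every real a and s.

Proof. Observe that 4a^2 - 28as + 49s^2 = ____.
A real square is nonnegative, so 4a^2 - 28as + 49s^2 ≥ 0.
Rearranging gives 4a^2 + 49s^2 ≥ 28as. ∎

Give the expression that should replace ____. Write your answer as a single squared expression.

(2a - 7s)^2

4a^2 - 28as + 49s^2 is a perfect-square trinomial: the outer terms are (2a)^2 and (7s)^2, and the cross term is -2·2a·7s.
So 4a^2 - 28as + 49s^2 = (2a - 7s)^2 ≥ 0.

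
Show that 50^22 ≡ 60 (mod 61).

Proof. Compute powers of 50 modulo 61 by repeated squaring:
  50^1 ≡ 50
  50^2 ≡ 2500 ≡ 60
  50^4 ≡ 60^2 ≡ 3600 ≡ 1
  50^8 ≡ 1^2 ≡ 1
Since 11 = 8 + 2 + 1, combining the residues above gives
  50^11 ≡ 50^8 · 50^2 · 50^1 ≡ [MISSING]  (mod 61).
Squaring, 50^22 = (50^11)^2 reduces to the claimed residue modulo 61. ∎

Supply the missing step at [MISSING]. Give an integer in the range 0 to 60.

11

50^8 · 50^2 · 50^1 ≡ 1 · 60 · 50 = 3000.
3000 mod 61 = 11, so 50^11 ≡ 11 (mod 61).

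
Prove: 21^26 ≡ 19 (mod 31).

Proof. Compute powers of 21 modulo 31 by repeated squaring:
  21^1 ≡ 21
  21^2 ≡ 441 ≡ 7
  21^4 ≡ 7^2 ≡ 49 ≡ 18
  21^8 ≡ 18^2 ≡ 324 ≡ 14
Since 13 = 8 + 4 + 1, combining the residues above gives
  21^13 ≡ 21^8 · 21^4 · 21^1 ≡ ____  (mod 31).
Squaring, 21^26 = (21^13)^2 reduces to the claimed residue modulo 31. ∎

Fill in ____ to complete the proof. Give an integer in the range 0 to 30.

Multiply the listed residues: 14 · 18 · 21 = 252 → 5292.
Reducing modulo 31: 5292 = 170·31 + 22, so 21^13 ≡ 22.

22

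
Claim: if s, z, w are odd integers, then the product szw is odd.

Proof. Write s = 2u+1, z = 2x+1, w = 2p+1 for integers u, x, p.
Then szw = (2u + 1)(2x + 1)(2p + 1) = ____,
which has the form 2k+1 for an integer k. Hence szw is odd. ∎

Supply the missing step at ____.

(2u + 1)(2x + 1)(2p + 1) = 8pux + 4pu + 4px + 2p + 4ux + 2u + 2x + 1
= 2(4pux + 2pu + 2px + p + 2ux + u + x) + 1.
Since 4pux + 2pu + 2px + p + 2ux + u + x is an integer, the product is of the form 2k+1 for an integer k.

2(4pux + 2pu + 2px + p + 2ux + u + x) + 1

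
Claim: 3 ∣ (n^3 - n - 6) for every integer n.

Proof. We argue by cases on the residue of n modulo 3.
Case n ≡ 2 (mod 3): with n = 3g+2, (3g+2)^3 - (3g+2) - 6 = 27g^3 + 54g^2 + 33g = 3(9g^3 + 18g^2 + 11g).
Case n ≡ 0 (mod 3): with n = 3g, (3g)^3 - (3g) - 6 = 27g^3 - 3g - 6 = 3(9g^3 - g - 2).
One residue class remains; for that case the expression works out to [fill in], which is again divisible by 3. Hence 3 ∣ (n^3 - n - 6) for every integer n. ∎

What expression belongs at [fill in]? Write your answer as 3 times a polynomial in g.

3(9g^3 + 9g^2 + 2g - 2)

The residues treated are {2, 0}, so the missing case is n ≡ 1 (mod 3); write n = 3g+1.
Then (3g+1)^3 - (3g+1) - 6 = 27g^3 + 27g^2 + 6g - 6 = 3(9g^3 + 9g^2 + 2g - 2).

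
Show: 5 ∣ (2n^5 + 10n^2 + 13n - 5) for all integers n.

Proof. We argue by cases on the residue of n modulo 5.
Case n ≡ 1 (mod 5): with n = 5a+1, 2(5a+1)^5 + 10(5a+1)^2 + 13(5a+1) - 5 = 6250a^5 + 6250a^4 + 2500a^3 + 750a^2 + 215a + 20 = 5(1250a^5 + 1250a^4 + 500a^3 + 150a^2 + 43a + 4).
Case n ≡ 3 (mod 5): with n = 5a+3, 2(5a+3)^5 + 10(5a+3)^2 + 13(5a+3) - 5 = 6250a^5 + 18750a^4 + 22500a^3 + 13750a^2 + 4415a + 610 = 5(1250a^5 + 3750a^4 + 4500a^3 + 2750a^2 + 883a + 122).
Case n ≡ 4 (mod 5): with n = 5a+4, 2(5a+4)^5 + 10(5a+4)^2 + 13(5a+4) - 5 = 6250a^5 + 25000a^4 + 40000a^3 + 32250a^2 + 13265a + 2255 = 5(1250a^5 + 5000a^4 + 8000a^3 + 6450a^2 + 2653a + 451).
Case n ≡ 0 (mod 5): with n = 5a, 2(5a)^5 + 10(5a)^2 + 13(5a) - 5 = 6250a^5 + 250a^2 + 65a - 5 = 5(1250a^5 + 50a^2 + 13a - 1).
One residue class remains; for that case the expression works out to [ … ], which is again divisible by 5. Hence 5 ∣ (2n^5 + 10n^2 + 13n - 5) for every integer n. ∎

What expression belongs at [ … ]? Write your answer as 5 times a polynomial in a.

Only n ≡ 2 (mod 5) is unaccounted for. Put n = 5a+2:
2(5a+2)^5 + 10(5a+2)^2 + 13(5a+2) - 5 expands to 6250a^5 + 12500a^4 + 10000a^3 + 4250a^2 + 1065a + 125,
and factoring out 5 leaves 5(1250a^5 + 2500a^4 + 2000a^3 + 850a^2 + 213a + 25).

5(1250a^5 + 2500a^4 + 2000a^3 + 850a^2 + 213a + 25)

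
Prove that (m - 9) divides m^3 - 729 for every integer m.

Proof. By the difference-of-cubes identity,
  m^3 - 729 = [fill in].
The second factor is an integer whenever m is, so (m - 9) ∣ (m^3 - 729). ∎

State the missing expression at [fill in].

Polynomial division of m^3 - 729 by m - 9 leaves remainder 0 and quotient m^2 + 9m + 81.
Hence m^3 - 729 = (m - 9)(m^2 + 9m + 81).

(m - 9)(m^2 + 9m + 81)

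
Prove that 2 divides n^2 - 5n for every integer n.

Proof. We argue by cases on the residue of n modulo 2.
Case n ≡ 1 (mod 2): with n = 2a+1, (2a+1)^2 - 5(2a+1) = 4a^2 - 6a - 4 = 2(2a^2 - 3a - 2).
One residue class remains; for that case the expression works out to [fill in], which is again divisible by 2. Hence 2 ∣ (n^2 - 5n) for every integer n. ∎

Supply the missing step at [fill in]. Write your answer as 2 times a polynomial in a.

Only n ≡ 0 (mod 2) is unaccounted for. Put n = 2a:
(2a)^2 - 5(2a) expands to 4a^2 - 10a,
and factoring out 2 leaves 2(2a^2 - 5a).

2(2a^2 - 5a)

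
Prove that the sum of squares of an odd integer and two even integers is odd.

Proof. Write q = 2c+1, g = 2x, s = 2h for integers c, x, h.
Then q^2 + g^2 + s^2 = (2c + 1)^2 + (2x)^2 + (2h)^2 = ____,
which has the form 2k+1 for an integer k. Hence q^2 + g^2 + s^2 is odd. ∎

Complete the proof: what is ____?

(2c + 1)^2 + (2x)^2 + (2h)^2 = 4c^2 + 4c + 4h^2 + 4x^2 + 1
= 2(2c^2 + 2c + 2h^2 + 2x^2) + 1.
Since 2c^2 + 2c + 2h^2 + 2x^2 is an integer, the sum of squares is of the form 2k+1 for an integer k.

2(2c^2 + 2c + 2h^2 + 2x^2) + 1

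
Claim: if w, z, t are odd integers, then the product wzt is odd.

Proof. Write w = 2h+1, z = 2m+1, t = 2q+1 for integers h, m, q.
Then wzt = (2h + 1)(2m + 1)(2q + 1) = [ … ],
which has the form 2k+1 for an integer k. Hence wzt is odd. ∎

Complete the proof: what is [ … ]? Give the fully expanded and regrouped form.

2(4hmq + 2hm + 2hq + h + 2mq + m + q) + 1

(2h + 1)(2m + 1)(2q + 1) = 8hmq + 4hm + 4hq + 2h + 4mq + 2m + 2q + 1
= 2(4hmq + 2hm + 2hq + h + 2mq + m + q) + 1.
Since 4hmq + 2hm + 2hq + h + 2mq + m + q is an integer, the product is of the form 2k+1 for an integer k.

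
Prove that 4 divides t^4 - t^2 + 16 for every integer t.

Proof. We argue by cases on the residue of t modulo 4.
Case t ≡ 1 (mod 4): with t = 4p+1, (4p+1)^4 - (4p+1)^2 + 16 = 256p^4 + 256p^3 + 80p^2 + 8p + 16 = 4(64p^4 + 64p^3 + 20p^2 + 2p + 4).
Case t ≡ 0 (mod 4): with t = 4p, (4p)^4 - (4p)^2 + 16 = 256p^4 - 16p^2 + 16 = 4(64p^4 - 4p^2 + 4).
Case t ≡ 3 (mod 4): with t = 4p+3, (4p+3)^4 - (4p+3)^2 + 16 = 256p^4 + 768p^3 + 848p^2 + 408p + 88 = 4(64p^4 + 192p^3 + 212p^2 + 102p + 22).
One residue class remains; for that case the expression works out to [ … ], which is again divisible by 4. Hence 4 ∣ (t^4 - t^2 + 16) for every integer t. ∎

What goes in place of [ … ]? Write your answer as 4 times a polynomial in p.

4(64p^4 + 128p^3 + 92p^2 + 28p + 7)

The residues treated are {1, 0, 3}, so the missing case is t ≡ 2 (mod 4); write t = 4p+2.
Then (4p+2)^4 - (4p+2)^2 + 16 = 256p^4 + 512p^3 + 368p^2 + 112p + 28 = 4(64p^4 + 128p^3 + 92p^2 + 28p + 7).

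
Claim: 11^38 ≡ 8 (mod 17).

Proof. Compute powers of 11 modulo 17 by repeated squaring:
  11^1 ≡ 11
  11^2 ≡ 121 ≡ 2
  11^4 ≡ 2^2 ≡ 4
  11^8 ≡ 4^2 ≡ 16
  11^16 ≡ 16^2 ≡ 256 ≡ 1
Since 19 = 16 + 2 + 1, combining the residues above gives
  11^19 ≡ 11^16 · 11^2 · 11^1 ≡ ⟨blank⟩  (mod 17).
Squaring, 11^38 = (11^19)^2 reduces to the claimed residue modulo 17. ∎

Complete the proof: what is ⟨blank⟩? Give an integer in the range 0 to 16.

Multiply the listed residues: 1 · 2 · 11 = 2 → 22.
Reducing modulo 17: 22 = 1·17 + 5, so 11^19 ≡ 5.

5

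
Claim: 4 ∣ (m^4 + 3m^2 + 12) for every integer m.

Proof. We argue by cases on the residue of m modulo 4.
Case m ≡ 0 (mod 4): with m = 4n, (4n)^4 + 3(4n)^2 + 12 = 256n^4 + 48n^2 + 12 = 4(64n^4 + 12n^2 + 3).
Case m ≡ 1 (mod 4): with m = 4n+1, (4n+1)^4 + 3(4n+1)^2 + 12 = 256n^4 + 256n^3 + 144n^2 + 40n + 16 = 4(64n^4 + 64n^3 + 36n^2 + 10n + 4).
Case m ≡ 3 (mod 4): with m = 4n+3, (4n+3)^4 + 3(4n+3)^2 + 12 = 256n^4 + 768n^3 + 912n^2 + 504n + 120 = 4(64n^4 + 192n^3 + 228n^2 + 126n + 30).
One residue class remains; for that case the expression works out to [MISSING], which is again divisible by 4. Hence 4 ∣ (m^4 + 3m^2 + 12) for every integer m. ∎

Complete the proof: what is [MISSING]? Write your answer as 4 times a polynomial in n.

Only m ≡ 2 (mod 4) is unaccounted for. Put m = 4n+2:
(4n+2)^4 + 3(4n+2)^2 + 12 expands to 256n^4 + 512n^3 + 432n^2 + 176n + 40,
and factoring out 4 leaves 4(64n^4 + 128n^3 + 108n^2 + 44n + 10).

4(64n^4 + 128n^3 + 108n^2 + 44n + 10)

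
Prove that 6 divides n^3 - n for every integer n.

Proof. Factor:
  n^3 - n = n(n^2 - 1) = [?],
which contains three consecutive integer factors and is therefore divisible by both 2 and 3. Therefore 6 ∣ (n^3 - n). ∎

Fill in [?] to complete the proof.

(n - 1)n(n + 1)

n(n^2 - 1) = n(n - 1)(n + 1) = (n - 1)n(n + 1).
These three factors are consecutive integers, so their product is divisible by 6.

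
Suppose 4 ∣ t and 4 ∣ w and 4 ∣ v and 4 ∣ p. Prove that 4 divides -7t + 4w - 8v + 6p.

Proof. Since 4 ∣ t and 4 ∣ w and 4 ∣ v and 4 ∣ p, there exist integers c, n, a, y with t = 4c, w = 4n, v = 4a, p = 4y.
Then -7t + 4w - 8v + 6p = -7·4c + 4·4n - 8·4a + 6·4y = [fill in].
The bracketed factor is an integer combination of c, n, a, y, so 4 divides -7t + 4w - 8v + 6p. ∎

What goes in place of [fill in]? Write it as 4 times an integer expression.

Pull the common 4 out of every term: -7·4c + 4·4n - 8·4a + 6·4y = 4(-8a - 7c + 4n + 6y).
-8a - 7c + 4n + 6y is an integer, which exhibits the divisibility.

4(-8a - 7c + 4n + 6y)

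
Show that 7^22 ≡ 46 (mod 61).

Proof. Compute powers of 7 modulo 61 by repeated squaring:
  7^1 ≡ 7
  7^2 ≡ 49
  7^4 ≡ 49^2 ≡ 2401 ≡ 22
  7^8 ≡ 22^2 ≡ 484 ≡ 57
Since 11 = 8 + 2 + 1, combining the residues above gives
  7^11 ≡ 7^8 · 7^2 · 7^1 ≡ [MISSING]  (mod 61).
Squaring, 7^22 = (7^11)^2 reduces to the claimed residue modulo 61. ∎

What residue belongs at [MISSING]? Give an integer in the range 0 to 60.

7^8 · 7^2 · 7^1 ≡ 57 · 49 · 7 = 19551.
19551 mod 61 = 31, so 7^11 ≡ 31 (mod 61).

31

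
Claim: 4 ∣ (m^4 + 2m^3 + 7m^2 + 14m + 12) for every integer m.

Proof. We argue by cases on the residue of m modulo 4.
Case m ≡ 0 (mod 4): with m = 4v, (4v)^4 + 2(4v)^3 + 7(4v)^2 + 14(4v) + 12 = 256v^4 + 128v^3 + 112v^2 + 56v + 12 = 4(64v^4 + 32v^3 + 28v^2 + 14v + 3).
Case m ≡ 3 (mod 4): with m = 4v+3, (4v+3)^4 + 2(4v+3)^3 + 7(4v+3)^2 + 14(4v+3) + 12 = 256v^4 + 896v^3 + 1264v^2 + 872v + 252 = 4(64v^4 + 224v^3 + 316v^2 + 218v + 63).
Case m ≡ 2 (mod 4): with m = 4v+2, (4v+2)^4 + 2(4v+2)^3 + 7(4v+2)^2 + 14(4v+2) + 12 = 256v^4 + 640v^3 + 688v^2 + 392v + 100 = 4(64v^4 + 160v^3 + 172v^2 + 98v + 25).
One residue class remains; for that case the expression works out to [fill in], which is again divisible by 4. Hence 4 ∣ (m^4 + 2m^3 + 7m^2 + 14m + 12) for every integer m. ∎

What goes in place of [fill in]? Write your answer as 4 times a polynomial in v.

4(64v^4 + 96v^3 + 76v^2 + 38v + 9)

The residues treated are {0, 3, 2}, so the missing case is m ≡ 1 (mod 4); write m = 4v+1.
Then (4v+1)^4 + 2(4v+1)^3 + 7(4v+1)^2 + 14(4v+1) + 12 = 256v^4 + 384v^3 + 304v^2 + 152v + 36 = 4(64v^4 + 96v^3 + 76v^2 + 38v + 9).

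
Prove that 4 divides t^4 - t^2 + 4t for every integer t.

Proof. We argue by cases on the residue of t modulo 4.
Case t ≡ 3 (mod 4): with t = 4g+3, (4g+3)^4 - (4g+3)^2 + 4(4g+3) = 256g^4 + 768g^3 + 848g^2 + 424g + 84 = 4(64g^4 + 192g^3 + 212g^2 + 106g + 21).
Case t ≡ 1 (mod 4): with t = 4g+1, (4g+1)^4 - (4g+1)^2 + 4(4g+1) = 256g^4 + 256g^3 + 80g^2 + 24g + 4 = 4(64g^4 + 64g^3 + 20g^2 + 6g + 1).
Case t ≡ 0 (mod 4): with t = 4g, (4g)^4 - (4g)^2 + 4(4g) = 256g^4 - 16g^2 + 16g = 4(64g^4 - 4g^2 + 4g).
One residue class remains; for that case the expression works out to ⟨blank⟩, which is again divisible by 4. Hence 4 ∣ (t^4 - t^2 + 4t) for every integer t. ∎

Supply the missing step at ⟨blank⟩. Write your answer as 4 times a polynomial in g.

4(64g^4 + 128g^3 + 92g^2 + 32g + 5)

The residues treated are {3, 1, 0}, so the missing case is t ≡ 2 (mod 4); write t = 4g+2.
Then (4g+2)^4 - (4g+2)^2 + 4(4g+2) = 256g^4 + 512g^3 + 368g^2 + 128g + 20 = 4(64g^4 + 128g^3 + 92g^2 + 32g + 5).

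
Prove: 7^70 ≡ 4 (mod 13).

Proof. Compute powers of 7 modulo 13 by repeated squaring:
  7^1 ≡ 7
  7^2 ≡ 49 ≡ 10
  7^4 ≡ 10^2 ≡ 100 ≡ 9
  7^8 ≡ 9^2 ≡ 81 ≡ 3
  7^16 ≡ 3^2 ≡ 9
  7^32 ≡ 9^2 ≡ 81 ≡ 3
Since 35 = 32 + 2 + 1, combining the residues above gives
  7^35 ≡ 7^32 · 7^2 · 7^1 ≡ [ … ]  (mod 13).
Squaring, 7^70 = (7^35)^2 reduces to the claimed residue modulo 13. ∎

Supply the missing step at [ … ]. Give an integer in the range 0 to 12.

2

Multiply the listed residues: 3 · 10 · 7 = 30 → 210.
Reducing modulo 13: 210 = 16·13 + 2, so 7^35 ≡ 2.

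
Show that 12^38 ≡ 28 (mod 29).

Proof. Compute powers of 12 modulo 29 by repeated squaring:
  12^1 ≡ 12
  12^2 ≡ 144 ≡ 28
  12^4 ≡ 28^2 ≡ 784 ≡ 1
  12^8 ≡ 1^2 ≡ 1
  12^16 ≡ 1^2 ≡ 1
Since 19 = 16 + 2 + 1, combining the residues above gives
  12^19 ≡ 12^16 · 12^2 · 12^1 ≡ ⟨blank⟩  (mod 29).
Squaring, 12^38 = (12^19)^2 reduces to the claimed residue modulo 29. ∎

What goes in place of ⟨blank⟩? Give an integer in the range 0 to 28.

17

12^16 · 12^2 · 12^1 ≡ 1 · 28 · 12 = 336.
336 mod 29 = 17, so 12^19 ≡ 17 (mod 29).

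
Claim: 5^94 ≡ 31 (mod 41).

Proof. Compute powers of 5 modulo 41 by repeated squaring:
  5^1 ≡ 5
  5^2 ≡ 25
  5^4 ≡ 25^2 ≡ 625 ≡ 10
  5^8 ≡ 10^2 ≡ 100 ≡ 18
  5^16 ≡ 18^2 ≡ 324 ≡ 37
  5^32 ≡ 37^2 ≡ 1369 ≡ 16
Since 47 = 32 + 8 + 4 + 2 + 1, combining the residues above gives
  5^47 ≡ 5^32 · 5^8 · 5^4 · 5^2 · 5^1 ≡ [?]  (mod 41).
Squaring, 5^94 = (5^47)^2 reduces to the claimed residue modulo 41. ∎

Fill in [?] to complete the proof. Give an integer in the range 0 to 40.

5^32 · 5^8 · 5^4 · 5^2 · 5^1 ≡ 16 · 18 · 10 · 25 · 5 = 360000.
360000 mod 41 = 20, so 5^47 ≡ 20 (mod 41).

20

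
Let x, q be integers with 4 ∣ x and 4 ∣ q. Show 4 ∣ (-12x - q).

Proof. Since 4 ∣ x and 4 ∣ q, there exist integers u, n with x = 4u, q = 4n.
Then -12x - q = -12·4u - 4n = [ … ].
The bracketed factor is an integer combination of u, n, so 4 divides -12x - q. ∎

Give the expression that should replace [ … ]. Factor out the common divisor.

Pull the common 4 out of every term: -12·4u - 4n = 4(-n - 12u).
-n - 12u is an integer, which exhibits the divisibility.

4(-n - 12u)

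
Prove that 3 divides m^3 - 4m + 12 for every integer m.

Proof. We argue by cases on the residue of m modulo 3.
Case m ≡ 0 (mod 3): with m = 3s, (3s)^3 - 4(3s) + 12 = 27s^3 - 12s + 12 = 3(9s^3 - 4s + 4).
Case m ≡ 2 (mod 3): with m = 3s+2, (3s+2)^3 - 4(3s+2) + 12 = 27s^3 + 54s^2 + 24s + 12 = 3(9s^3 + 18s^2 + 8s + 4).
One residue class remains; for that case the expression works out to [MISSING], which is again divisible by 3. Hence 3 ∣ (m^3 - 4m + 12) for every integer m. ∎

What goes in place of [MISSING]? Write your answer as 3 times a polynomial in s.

3(9s^3 + 9s^2 - s + 3)

The residues treated are {0, 2}, so the missing case is m ≡ 1 (mod 3); write m = 3s+1.
Then (3s+1)^3 - 4(3s+1) + 12 = 27s^3 + 27s^2 - 3s + 9 = 3(9s^3 + 9s^2 - s + 3).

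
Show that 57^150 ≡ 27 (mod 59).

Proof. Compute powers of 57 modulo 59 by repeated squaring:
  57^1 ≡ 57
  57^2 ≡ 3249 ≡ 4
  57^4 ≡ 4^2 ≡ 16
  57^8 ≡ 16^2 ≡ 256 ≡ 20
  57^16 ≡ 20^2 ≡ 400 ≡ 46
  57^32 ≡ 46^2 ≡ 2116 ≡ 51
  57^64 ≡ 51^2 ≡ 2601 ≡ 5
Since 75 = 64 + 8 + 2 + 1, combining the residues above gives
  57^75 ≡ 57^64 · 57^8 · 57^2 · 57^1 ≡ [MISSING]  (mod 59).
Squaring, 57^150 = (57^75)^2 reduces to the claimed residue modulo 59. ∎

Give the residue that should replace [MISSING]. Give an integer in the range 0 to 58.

26

57^64 · 57^8 · 57^2 · 57^1 ≡ 5 · 20 · 4 · 57 = 22800.
22800 mod 59 = 26, so 57^75 ≡ 26 (mod 59).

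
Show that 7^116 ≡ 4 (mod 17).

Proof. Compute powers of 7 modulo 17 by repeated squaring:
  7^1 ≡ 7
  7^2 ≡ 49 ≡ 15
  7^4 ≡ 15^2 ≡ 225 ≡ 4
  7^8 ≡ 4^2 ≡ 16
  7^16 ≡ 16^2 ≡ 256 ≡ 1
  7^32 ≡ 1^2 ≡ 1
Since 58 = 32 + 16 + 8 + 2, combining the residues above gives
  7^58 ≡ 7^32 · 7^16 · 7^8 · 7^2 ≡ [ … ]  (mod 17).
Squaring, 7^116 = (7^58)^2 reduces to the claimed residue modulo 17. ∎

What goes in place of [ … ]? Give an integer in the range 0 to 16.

7^32 · 7^16 · 7^8 · 7^2 ≡ 1 · 1 · 16 · 15 = 240.
240 mod 17 = 2, so 7^58 ≡ 2 (mod 17).

2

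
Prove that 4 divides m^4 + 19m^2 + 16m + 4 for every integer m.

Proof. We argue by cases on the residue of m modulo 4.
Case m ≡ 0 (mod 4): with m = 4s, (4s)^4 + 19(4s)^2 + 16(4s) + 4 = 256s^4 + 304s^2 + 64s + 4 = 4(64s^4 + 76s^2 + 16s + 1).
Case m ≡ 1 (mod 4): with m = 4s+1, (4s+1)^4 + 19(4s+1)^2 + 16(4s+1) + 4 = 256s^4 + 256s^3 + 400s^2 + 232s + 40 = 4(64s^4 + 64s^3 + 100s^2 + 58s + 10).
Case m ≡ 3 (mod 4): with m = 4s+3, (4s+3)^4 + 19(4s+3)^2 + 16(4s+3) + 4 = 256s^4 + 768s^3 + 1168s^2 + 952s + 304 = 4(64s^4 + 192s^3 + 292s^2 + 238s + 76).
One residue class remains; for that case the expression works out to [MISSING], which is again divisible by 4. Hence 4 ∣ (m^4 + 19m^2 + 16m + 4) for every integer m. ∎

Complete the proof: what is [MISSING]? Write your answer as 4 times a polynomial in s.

4(64s^4 + 128s^3 + 172s^2 + 124s + 32)

The residues treated are {0, 1, 3}, so the missing case is m ≡ 2 (mod 4); write m = 4s+2.
Then (4s+2)^4 + 19(4s+2)^2 + 16(4s+2) + 4 = 256s^4 + 512s^3 + 688s^2 + 496s + 128 = 4(64s^4 + 128s^3 + 172s^2 + 124s + 32).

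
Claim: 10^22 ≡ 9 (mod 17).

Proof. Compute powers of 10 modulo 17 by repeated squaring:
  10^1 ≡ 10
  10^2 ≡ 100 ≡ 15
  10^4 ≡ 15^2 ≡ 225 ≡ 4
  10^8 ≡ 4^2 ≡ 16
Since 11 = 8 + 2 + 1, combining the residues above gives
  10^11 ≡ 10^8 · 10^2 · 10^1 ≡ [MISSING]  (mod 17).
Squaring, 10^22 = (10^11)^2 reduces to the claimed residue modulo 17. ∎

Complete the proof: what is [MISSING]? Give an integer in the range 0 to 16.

Multiply the listed residues: 16 · 15 · 10 = 240 → 2400.
Reducing modulo 17: 2400 = 141·17 + 3, so 10^11 ≡ 3.

3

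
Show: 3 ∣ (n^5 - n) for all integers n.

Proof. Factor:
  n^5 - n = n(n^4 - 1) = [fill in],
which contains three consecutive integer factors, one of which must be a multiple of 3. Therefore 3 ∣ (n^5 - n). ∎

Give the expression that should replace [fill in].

n^4 - 1 = (n^2 - 1)(n^2 + 1), and n^2 - 1 = (n-1)(n+1).
So n(n^4 - 1) = (n - 1)n(n + 1)(n^2 + 1).

(n - 1)n(n + 1)(n^2 + 1)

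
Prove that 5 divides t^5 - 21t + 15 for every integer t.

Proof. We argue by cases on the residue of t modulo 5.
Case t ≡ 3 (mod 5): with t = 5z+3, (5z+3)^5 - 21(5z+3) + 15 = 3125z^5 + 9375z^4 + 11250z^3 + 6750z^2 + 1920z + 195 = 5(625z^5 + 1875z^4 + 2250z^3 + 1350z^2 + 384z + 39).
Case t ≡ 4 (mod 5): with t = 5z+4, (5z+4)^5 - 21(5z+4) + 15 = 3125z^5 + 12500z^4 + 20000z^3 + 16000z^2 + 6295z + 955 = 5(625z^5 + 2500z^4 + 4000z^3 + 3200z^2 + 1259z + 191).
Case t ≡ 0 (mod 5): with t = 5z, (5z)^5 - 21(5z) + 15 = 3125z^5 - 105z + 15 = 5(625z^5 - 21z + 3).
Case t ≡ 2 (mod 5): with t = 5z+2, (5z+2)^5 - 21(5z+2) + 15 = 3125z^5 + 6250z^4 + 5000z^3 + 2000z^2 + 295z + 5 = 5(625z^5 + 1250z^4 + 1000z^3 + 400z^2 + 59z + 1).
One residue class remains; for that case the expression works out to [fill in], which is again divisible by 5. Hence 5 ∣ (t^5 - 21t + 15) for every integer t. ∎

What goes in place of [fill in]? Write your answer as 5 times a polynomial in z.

Only t ≡ 1 (mod 5) is unaccounted for. Put t = 5z+1:
(5z+1)^5 - 21(5z+1) + 15 expands to 3125z^5 + 3125z^4 + 1250z^3 + 250z^2 - 80z - 5,
and factoring out 5 leaves 5(625z^5 + 625z^4 + 250z^3 + 50z^2 - 16z - 1).

5(625z^5 + 625z^4 + 250z^3 + 50z^2 - 16z - 1)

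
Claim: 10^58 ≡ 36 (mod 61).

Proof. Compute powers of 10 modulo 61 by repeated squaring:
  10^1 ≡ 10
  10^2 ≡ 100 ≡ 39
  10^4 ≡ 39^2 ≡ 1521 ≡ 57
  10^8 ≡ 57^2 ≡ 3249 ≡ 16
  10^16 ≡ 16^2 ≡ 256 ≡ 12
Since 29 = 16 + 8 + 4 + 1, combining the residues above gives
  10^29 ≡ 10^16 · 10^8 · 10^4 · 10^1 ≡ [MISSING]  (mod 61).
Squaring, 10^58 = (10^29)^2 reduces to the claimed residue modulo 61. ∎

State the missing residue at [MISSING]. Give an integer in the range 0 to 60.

6

10^16 · 10^8 · 10^4 · 10^1 ≡ 12 · 16 · 57 · 10 = 109440.
109440 mod 61 = 6, so 10^29 ≡ 6 (mod 61).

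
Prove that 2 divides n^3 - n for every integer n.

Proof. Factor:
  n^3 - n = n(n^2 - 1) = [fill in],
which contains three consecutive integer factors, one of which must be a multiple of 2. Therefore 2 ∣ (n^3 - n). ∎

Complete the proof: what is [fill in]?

n(n^2 - 1) = n(n - 1)(n + 1) = (n - 1)n(n + 1).
These three factors are consecutive integers, so their product is divisible by 2.

(n - 1)n(n + 1)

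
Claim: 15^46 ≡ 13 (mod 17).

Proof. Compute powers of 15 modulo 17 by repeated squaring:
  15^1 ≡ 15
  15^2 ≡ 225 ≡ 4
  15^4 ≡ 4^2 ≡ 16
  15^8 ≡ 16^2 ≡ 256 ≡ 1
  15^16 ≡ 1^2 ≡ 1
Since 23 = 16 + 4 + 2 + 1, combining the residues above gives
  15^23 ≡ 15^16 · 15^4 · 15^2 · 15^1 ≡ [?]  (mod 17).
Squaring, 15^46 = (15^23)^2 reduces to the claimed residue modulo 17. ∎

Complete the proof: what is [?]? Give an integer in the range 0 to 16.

8

Multiply the listed residues: 1 · 16 · 4 · 15 = 16 → 64 → 960.
Reducing modulo 17: 960 = 56·17 + 8, so 15^23 ≡ 8.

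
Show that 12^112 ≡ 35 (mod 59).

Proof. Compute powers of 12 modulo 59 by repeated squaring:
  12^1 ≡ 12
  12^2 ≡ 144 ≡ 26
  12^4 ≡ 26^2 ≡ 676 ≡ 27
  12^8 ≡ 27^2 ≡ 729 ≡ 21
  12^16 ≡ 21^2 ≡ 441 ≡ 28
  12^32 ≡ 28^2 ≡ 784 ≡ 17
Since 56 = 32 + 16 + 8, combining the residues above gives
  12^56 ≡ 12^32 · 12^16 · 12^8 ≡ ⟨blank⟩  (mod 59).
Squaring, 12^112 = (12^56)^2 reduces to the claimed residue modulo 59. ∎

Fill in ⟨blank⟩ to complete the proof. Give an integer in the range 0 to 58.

12^32 · 12^16 · 12^8 ≡ 17 · 28 · 21 = 9996.
9996 mod 59 = 25, so 12^56 ≡ 25 (mod 59).

25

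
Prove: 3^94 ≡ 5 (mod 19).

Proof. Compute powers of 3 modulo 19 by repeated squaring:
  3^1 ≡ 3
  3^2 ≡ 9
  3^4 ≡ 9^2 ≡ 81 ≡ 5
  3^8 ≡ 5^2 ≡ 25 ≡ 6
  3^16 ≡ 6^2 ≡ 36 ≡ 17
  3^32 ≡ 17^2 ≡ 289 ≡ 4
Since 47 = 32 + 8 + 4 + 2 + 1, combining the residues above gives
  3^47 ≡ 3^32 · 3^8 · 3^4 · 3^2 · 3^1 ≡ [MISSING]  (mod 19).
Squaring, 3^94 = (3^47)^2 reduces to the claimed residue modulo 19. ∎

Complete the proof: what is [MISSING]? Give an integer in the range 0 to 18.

3^32 · 3^8 · 3^4 · 3^2 · 3^1 ≡ 4 · 6 · 5 · 9 · 3 = 3240.
3240 mod 19 = 10, so 3^47 ≡ 10 (mod 19).

10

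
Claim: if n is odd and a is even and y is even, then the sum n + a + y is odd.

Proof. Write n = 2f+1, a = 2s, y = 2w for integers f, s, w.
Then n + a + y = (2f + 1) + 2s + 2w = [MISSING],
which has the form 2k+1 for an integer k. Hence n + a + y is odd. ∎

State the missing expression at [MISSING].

(2f + 1) + 2s + 2w = 2f + 2s + 2w + 1
= 2(f + s + w) + 1.
Since f + s + w is an integer, the sum is of the form 2k+1 for an integer k.

2(f + s + w) + 1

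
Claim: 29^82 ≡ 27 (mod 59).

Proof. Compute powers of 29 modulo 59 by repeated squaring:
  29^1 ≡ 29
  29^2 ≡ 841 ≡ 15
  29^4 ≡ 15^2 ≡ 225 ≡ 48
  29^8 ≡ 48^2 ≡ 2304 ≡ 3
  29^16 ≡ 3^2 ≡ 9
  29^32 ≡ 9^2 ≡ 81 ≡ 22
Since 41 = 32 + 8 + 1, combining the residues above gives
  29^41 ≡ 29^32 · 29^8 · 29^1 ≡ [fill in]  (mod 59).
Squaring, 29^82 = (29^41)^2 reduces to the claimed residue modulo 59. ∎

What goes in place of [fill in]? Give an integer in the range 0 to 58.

Multiply the listed residues: 22 · 3 · 29 = 66 → 1914.
Reducing modulo 59: 1914 = 32·59 + 26, so 29^41 ≡ 26.

26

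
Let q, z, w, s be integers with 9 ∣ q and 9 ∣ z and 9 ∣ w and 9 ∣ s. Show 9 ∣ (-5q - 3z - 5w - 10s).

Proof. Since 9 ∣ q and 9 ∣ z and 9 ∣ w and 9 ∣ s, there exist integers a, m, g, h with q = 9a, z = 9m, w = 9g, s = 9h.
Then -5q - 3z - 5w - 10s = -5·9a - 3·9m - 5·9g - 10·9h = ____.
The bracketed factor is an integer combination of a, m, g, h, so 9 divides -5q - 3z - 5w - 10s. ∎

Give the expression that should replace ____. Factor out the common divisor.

9(-5a - 5g - 10h - 3m)

Each term has a factor of 9: -5·9a - 3·9m - 5·9g - 10·9h = 9·(-5a - 5g - 10h - 3m).
Since -5a - 5g - 10h - 3m is an integer, 9 ∣ (-5q - 3z - 5w - 10s).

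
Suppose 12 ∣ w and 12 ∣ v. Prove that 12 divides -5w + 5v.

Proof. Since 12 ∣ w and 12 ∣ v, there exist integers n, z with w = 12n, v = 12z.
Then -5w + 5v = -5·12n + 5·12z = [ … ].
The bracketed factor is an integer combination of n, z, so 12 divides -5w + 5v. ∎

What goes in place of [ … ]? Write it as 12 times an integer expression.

12(-5n + 5z)

Each term has a factor of 12: -5·12n + 5·12z = 12·(-5n + 5z).
Since -5n + 5z is an integer, 12 ∣ (-5w + 5v).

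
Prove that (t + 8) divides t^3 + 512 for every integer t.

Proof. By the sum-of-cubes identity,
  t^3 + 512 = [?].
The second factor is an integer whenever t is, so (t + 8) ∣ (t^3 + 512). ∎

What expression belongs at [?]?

(t + 8)(t^2 - 8t + 64)

Polynomial division of t^3 + 512 by t + 8 leaves remainder 0 and quotient t^2 - 8t + 64.
Hence t^3 + 512 = (t + 8)(t^2 - 8t + 64).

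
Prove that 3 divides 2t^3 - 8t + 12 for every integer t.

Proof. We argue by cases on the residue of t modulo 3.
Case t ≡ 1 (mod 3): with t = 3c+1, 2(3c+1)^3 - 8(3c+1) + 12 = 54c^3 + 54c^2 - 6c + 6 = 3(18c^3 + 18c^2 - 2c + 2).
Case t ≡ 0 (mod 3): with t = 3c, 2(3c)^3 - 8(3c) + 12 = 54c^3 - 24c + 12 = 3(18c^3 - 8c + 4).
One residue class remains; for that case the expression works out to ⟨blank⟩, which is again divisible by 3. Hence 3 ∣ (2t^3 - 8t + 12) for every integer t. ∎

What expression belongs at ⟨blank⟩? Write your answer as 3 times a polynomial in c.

3(18c^3 + 36c^2 + 16c + 4)

The residues treated are {1, 0}, so the missing case is t ≡ 2 (mod 3); write t = 3c+2.
Then 2(3c+2)^3 - 8(3c+2) + 12 = 54c^3 + 108c^2 + 48c + 12 = 3(18c^3 + 36c^2 + 16c + 4).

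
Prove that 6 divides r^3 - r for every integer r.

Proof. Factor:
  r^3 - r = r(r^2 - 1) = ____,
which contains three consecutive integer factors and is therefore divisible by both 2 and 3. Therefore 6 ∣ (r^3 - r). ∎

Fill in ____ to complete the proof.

(r - 1)r(r + 1)

r(r^2 - 1) = r(r - 1)(r + 1) = (r - 1)r(r + 1).
These three factors are consecutive integers, so their product is divisible by 6.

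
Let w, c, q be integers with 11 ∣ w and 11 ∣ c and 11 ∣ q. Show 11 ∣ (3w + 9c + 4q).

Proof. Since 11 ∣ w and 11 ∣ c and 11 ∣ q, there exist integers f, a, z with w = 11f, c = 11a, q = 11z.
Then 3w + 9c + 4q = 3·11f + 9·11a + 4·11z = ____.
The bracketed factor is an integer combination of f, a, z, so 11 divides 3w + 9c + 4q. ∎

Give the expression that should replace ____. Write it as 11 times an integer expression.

11(9a + 3f + 4z)

Pull the common 11 out of every term: 3·11f + 9·11a + 4·11z = 11(9a + 3f + 4z).
9a + 3f + 4z is an integer, which exhibits the divisibility.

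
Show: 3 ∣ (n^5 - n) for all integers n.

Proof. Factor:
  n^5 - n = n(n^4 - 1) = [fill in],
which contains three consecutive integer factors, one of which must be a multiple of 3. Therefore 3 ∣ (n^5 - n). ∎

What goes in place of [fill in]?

(n - 1)n(n + 1)(n^2 + 1)

n^4 - 1 = (n^2 - 1)(n^2 + 1), and n^2 - 1 = (n-1)(n+1).
So n(n^4 - 1) = (n - 1)n(n + 1)(n^2 + 1).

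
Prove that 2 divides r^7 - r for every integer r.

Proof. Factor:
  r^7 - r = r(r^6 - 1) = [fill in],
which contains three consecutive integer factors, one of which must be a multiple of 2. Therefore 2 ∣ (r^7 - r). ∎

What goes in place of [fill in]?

r^6 - 1 = (r^2 - 1)(r^4 + r^2 + 1), and r^2 - 1 = (r-1)(r+1).
So r(r^6 - 1) = (r - 1)r(r + 1)(r^4 + r^2 + 1).

(r - 1)r(r + 1)(r^4 + r^2 + 1)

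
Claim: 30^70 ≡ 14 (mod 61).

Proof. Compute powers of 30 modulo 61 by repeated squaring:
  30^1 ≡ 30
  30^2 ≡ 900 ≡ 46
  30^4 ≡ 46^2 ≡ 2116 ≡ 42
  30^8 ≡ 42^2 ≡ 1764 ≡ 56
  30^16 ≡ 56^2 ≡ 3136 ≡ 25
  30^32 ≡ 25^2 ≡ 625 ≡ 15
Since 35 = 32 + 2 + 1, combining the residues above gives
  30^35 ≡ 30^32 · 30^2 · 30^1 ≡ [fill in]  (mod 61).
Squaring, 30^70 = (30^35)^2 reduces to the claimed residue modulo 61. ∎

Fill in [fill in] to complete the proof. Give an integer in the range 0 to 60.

30^32 · 30^2 · 30^1 ≡ 15 · 46 · 30 = 20700.
20700 mod 61 = 21, so 30^35 ≡ 21 (mod 61).

21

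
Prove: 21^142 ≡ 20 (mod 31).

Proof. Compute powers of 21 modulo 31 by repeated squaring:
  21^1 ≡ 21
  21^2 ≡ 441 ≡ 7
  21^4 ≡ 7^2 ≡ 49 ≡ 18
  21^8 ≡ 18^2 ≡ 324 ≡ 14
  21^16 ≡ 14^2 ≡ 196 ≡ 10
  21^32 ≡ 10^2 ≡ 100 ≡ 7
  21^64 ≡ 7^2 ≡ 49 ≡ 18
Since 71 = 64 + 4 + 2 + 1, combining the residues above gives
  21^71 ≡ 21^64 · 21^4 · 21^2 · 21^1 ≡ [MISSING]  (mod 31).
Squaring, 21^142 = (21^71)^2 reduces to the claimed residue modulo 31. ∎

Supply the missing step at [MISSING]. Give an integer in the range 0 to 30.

21^64 · 21^4 · 21^2 · 21^1 ≡ 18 · 18 · 7 · 21 = 47628.
47628 mod 31 = 12, so 21^71 ≡ 12 (mod 31).

12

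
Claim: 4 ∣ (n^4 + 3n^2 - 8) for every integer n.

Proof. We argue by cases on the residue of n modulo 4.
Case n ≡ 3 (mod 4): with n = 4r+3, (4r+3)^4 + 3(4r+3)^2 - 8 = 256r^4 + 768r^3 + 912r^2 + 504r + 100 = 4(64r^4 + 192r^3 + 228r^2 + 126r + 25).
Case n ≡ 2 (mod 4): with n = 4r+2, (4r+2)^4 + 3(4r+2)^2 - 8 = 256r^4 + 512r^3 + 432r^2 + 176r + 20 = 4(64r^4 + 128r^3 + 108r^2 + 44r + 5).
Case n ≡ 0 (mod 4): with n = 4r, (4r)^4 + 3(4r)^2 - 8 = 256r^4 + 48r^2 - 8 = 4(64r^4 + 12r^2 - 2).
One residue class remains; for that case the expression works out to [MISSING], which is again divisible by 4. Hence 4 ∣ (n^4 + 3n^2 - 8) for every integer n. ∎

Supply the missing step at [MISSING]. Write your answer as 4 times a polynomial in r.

4(64r^4 + 64r^3 + 36r^2 + 10r - 1)

The residues treated are {3, 2, 0}, so the missing case is n ≡ 1 (mod 4); write n = 4r+1.
Then (4r+1)^4 + 3(4r+1)^2 - 8 = 256r^4 + 256r^3 + 144r^2 + 40r - 4 = 4(64r^4 + 64r^3 + 36r^2 + 10r - 1).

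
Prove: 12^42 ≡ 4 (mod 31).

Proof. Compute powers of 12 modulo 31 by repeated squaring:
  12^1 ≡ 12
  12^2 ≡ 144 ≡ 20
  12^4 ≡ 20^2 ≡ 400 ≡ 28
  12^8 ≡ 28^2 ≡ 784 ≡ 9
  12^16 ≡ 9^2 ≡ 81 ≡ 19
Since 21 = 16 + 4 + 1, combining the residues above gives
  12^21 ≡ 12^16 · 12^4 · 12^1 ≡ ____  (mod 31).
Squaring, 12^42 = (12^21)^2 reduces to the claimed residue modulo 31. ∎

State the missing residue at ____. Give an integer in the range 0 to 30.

Multiply the listed residues: 19 · 28 · 12 = 532 → 6384.
Reducing modulo 31: 6384 = 205·31 + 29, so 12^21 ≡ 29.

29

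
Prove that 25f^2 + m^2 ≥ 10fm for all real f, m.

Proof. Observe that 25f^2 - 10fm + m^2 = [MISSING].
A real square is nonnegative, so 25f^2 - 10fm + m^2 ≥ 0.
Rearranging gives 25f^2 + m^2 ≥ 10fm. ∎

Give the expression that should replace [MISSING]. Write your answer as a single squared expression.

The leading and trailing coefficients are 5^2 and 1^2, and 10 = 2·5·1, so the trinomial is (5f - m)^2.
Hence 25f^2 - 10fm + m^2 ≥ 0.

(5f - m)^2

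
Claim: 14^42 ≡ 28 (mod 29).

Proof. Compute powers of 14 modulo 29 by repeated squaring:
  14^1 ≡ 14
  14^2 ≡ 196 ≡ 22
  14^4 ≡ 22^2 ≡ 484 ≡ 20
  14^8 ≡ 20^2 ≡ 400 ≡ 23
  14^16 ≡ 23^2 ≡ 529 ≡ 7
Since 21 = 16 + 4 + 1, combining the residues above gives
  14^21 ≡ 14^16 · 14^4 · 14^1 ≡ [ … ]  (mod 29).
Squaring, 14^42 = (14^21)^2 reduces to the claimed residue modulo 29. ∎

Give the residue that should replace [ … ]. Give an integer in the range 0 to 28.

Multiply the listed residues: 7 · 20 · 14 = 140 → 1960.
Reducing modulo 29: 1960 = 67·29 + 17, so 14^21 ≡ 17.

17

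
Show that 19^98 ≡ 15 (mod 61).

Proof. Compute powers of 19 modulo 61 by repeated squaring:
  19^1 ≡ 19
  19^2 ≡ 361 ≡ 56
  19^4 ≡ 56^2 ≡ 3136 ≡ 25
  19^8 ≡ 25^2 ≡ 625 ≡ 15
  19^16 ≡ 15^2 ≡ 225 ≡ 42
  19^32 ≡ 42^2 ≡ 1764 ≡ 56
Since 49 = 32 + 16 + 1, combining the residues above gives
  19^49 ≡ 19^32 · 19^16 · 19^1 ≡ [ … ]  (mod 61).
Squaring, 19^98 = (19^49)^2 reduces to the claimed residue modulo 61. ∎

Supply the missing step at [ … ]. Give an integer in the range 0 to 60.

36

Multiply the listed residues: 56 · 42 · 19 = 2352 → 44688.
Reducing modulo 61: 44688 = 732·61 + 36, so 19^49 ≡ 36.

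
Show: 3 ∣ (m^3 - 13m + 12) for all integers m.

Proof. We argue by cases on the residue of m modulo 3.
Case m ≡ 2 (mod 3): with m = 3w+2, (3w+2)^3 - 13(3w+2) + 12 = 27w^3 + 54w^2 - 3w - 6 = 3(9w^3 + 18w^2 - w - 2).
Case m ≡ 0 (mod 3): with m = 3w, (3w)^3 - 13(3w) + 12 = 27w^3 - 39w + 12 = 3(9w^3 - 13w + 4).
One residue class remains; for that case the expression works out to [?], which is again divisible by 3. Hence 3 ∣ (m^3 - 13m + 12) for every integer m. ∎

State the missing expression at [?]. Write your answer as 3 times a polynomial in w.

The residues treated are {2, 0}, so the missing case is m ≡ 1 (mod 3); write m = 3w+1.
Then (3w+1)^3 - 13(3w+1) + 12 = 27w^3 + 27w^2 - 30w = 3(9w^3 + 9w^2 - 10w).

3(9w^3 + 9w^2 - 10w)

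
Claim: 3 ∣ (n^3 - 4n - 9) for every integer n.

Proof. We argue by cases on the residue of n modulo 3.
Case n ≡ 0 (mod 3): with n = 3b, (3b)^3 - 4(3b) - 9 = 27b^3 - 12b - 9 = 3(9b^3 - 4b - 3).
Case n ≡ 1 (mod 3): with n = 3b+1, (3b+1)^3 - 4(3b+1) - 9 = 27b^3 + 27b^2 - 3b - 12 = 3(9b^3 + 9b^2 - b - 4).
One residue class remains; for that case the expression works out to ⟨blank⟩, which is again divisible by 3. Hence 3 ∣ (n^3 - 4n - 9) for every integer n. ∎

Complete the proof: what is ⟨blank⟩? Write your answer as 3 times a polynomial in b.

3(9b^3 + 18b^2 + 8b - 3)

Only n ≡ 2 (mod 3) is unaccounted for. Put n = 3b+2:
(3b+2)^3 - 4(3b+2) - 9 expands to 27b^3 + 54b^2 + 24b - 9,
and factoring out 3 leaves 3(9b^3 + 18b^2 + 8b - 3).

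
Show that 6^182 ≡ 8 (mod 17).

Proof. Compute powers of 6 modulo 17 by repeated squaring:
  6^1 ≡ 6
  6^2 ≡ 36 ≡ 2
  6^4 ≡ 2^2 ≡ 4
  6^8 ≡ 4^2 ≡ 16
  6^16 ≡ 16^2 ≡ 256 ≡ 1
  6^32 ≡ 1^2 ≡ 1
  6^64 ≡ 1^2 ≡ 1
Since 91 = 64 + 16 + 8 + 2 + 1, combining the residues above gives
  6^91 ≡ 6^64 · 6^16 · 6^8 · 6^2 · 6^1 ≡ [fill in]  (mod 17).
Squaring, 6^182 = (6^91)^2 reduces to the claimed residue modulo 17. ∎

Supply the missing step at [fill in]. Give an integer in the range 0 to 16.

Multiply the listed residues: 1 · 1 · 16 · 2 · 6 = 1 → 16 → 32 → 192.
Reducing modulo 17: 192 = 11·17 + 5, so 6^91 ≡ 5.

5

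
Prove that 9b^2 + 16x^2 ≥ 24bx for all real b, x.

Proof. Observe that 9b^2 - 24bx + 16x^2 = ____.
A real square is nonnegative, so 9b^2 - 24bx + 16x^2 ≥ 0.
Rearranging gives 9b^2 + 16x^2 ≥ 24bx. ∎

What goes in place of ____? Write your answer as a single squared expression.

9b^2 - 24bx + 16x^2 is a perfect-square trinomial: the outer terms are (3b)^2 and (4x)^2, and the cross term is -2·3b·4x.
So 9b^2 - 24bx + 16x^2 = (3b - 4x)^2 ≥ 0.

(3b - 4x)^2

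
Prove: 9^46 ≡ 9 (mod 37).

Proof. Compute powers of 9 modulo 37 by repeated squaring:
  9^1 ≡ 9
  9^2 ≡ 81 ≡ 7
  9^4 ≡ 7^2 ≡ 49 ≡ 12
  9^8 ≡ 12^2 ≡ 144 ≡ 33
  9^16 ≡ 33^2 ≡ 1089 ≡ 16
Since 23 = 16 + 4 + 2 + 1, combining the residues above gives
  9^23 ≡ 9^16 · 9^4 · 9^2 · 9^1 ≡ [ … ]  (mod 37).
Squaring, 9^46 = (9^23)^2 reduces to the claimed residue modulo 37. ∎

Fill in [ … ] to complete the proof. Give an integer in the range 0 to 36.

Multiply the listed residues: 16 · 12 · 7 · 9 = 192 → 1344 → 12096.
Reducing modulo 37: 12096 = 326·37 + 34, so 9^23 ≡ 34.

34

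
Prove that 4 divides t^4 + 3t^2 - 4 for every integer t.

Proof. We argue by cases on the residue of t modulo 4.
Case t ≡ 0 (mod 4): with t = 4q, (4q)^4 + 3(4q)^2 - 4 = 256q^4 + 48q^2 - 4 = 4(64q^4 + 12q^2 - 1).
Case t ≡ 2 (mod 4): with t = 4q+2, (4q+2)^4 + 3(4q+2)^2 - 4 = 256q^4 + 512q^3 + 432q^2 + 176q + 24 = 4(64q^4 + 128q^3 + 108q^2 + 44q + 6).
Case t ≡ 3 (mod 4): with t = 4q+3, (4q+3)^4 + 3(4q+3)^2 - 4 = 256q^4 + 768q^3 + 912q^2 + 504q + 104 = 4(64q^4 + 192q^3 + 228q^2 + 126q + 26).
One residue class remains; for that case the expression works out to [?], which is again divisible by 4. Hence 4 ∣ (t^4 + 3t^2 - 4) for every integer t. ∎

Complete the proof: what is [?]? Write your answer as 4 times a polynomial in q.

The residues treated are {0, 2, 3}, so the missing case is t ≡ 1 (mod 4); write t = 4q+1.
Then (4q+1)^4 + 3(4q+1)^2 - 4 = 256q^4 + 256q^3 + 144q^2 + 40q = 4(64q^4 + 64q^3 + 36q^2 + 10q).

4(64q^4 + 64q^3 + 36q^2 + 10q)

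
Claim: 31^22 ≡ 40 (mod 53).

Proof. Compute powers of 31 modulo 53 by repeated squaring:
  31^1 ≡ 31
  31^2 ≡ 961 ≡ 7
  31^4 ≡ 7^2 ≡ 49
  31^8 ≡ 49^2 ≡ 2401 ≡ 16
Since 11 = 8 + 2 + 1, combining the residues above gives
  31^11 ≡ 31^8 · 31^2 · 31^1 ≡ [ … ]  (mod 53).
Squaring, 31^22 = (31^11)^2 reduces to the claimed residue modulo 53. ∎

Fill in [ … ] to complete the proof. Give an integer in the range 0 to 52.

27

31^8 · 31^2 · 31^1 ≡ 16 · 7 · 31 = 3472.
3472 mod 53 = 27, so 31^11 ≡ 27 (mod 53).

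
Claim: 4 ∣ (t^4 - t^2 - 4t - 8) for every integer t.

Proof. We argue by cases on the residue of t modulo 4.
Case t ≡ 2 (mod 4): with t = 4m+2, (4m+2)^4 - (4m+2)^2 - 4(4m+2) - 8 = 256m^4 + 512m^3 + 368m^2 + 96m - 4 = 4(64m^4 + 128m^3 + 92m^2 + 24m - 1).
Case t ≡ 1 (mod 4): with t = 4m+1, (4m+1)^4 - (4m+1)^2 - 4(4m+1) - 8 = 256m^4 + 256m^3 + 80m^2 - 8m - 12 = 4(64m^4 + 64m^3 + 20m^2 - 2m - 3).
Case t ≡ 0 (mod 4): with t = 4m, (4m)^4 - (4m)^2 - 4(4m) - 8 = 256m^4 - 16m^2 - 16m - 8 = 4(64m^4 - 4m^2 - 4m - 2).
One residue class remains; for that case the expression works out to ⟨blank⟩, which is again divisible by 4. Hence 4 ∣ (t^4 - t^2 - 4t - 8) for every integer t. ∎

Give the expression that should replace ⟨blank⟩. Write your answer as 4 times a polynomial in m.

The residues treated are {2, 1, 0}, so the missing case is t ≡ 3 (mod 4); write t = 4m+3.
Then (4m+3)^4 - (4m+3)^2 - 4(4m+3) - 8 = 256m^4 + 768m^3 + 848m^2 + 392m + 52 = 4(64m^4 + 192m^3 + 212m^2 + 98m + 13).

4(64m^4 + 192m^3 + 212m^2 + 98m + 13)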